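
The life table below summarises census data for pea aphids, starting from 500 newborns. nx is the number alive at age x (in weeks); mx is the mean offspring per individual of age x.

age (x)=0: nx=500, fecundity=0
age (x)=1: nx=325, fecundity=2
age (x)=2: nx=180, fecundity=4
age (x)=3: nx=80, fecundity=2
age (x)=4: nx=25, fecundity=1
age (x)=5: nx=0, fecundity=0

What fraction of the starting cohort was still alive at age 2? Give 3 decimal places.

0.360

l_2 = n_2/n_0 = 180/500 = 0.36 → 0.360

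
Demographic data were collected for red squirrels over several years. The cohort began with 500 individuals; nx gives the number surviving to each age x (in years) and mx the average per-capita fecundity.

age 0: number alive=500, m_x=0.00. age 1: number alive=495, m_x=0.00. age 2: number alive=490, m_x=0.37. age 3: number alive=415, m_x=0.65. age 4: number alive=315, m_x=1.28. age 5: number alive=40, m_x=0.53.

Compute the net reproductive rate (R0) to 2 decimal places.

lx = nx/n0 = nx/500: 1, 0.99, 0.98, 0.83, 0.63, 0.08
lx·mx by age: 0, 0, 0.3626, 0.5395, 0.8064, 0.0424
R0 = Σ lx·mx = 1.7509 → 1.75

1.75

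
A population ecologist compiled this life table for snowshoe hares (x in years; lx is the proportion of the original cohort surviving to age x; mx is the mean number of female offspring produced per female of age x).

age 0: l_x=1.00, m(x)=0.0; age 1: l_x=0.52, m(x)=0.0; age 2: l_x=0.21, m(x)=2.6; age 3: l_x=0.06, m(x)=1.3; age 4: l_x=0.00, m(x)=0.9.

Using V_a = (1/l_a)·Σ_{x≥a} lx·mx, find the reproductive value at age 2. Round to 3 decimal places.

lx·mx for x ≥ 2: 0.546, 0.078, 0 → sum = 0.624
V_2 = 0.624 / l_2 = 0.624 / 0.21 = 2.971429… → 2.971

2.971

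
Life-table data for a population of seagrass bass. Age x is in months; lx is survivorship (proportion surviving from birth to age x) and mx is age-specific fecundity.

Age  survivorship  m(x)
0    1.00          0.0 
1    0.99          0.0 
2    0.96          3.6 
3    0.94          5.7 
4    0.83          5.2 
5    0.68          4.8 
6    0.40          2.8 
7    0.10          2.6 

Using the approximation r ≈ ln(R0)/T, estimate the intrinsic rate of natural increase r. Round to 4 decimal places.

0.7856

R0 = Σ lx·mx = 0 + 0 + 3.456 + 5.358 + 4.316 + 3.264 + 1.12 + 0.26 = 17.774
Σ x·lx·mx = 65.11; T = 65.11/17.774 = 3.66322…
r ≈ ln(R0)/T = ln(17.774)/3.66322… = 0.785577… → 0.7856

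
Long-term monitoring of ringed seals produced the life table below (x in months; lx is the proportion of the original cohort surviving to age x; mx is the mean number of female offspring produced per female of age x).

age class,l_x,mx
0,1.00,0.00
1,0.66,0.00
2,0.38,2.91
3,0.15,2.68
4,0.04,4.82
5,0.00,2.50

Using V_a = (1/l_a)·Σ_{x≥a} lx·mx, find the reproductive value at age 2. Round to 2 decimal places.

lx·mx for x ≥ 2: 1.1058, 0.402, 0.1928, 0 → sum = 1.7006
V_2 = 1.7006 / l_2 = 1.7006 / 0.38 = 4.475263… → 4.48

4.48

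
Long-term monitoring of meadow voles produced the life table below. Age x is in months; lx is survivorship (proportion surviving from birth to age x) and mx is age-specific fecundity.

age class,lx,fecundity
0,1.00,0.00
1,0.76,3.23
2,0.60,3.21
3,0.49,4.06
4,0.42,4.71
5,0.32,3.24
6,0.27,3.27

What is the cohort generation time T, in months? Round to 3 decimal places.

2.987

lx·mx: 0, 2.4548, 1.926, 1.9894, 1.9782, 1.0368, 0.8829 → R0 = 10.2681
x·lx·mx: 0, 2.4548, 3.852, 5.9682, 7.9128, 5.184, 5.2974 → Σ = 30.6692
T = 30.6692 / 10.2681 = 2.986843… → 2.987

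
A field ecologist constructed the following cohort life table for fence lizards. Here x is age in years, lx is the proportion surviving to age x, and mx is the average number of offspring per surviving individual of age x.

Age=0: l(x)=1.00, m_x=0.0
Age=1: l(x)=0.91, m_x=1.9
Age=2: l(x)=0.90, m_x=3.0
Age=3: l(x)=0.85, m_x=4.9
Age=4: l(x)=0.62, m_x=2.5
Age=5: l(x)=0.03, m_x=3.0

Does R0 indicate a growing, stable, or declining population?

R0 = Σ lx·mx = 0 + 1.729 + 2.7 + 4.165 + 1.55 + 0.09 = 10.234
R0 > 1, so the population is growing.

growing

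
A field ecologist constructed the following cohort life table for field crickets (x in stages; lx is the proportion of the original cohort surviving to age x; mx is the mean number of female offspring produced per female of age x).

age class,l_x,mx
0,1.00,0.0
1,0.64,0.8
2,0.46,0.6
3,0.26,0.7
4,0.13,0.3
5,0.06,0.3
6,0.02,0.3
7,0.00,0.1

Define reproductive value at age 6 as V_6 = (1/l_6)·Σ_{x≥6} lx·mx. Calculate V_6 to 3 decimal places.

0.300

lx·mx for x ≥ 6: 0.006, 0 → sum = 0.006
V_6 = 0.006 / l_6 = 0.006 / 0.02 = 0.3 → 0.300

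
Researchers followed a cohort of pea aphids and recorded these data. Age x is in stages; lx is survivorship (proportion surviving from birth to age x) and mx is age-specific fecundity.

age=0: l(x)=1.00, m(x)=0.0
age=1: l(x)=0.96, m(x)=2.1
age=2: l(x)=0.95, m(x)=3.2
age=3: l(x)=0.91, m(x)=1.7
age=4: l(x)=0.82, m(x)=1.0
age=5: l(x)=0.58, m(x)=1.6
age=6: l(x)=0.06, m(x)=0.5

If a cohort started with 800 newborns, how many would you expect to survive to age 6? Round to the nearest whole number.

Expected survivors = N0 · l_6 = 800 × 0.06 = 48 → 48

48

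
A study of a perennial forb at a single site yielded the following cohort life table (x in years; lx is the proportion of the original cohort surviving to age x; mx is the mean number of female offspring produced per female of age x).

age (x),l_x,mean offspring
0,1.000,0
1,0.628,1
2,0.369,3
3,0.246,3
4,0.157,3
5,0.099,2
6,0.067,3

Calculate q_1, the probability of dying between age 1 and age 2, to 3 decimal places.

q_1 = (l_1 − l_2) / l_1 = (0.628 − 0.369) / 0.628
     = 0.259 / 0.628 = 0.41242… → 0.412

0.412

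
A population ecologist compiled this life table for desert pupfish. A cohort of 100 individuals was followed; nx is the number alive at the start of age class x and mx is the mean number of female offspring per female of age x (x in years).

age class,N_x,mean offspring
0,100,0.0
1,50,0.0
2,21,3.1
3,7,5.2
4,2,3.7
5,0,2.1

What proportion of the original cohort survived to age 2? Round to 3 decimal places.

0.210

l_2 = n_2/n_0 = 21/100 = 0.21 → 0.210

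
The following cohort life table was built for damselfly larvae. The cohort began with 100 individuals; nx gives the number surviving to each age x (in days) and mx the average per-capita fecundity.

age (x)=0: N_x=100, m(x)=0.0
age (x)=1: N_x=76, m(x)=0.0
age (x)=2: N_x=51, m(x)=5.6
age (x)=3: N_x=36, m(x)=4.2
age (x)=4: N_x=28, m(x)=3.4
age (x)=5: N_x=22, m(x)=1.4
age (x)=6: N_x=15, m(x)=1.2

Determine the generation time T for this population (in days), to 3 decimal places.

2.871

lx = nx/n0 = nx/100: 1, 0.76, 0.51, 0.36, 0.28, 0.22, 0.15
lx·mx: 0, 0, 2.856, 1.512, 0.952, 0.308, 0.18 → R0 = 5.808
x·lx·mx: 0, 0, 5.712, 4.536, 3.808, 1.54, 1.08 → Σ = 16.676
T = 16.676 / 5.808 = 2.871212… → 2.871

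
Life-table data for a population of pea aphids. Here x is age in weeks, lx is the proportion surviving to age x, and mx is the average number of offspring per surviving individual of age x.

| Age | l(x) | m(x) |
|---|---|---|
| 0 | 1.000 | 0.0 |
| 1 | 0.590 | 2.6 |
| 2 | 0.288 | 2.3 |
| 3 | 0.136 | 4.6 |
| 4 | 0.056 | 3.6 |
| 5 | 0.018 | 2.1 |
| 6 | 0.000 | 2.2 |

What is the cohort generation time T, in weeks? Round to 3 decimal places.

1.872

lx·mx: 0, 1.534, 0.6624, 0.6256, 0.2016, 0.0378, 0 → R0 = 3.0614
x·lx·mx: 0, 1.534, 1.3248, 1.8768, 0.8064, 0.189, 0 → Σ = 5.731
T = 5.731 / 3.0614 = 1.872019… → 1.872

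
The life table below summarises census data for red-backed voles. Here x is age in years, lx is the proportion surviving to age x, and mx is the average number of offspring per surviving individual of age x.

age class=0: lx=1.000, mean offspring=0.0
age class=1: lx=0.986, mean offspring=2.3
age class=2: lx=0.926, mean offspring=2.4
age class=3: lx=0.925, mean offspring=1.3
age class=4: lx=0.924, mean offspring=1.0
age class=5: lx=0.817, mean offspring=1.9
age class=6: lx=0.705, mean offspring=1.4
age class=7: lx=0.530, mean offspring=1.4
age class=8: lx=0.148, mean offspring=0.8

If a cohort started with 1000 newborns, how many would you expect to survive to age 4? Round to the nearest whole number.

924

Expected survivors = N0 · l_4 = 1000 × 0.924 = 924 → 924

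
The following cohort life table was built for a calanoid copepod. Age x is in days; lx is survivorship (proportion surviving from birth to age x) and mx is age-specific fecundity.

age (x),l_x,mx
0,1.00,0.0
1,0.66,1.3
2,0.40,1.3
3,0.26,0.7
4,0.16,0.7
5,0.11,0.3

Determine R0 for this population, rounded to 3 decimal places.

lx·mx by age: 0, 0.858, 0.52, 0.182, 0.112, 0.033
R0 = Σ lx·mx = 1.705 → 1.705

1.705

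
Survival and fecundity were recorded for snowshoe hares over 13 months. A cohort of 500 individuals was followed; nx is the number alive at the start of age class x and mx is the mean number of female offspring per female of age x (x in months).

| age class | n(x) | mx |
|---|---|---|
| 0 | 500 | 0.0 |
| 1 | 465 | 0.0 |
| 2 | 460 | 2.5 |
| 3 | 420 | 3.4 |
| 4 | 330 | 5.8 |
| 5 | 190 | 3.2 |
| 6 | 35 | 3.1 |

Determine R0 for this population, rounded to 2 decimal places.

10.42

lx = nx/n0 = nx/500: 1, 0.93, 0.92, 0.84, 0.66, 0.38, 0.07
lx·mx by age: 0, 0, 2.3, 2.856, 3.828, 1.216, 0.217
R0 = Σ lx·mx = 10.417 → 10.42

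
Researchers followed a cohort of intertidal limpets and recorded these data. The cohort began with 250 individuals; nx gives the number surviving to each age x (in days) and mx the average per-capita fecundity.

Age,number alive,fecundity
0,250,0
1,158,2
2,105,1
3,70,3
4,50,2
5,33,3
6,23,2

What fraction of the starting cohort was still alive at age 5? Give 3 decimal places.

0.132

l_5 = n_5/n_0 = 33/250 = 0.132 → 0.132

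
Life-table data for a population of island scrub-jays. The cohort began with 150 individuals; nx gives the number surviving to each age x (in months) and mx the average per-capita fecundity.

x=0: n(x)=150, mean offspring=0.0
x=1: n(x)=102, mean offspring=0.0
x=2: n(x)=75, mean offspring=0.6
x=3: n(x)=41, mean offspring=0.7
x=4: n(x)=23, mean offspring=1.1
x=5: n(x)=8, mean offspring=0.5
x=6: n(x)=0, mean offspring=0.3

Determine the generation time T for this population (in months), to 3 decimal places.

lx = nx/n0 = nx/150: 1, 0.68, 0.5, 0.27333…, 0.15333…, 0.05333…, 0
lx·mx: 0, 0, 0.3, 0.191333…, 0.168667…, 0.026667…, 0 → R0 = 0.686667…
x·lx·mx: 0, 0, 0.6, 0.574…, 0.674667…, 0.133333…, 0 → Σ = 1.982…
T = 1.982… / 0.686667… = 2.886408… → 2.886

2.886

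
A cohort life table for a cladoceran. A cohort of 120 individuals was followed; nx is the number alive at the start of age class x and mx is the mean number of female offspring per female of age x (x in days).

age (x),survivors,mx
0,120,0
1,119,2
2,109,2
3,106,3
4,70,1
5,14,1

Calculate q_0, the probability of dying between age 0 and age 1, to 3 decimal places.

0.008

lx = nx/n0 = nx/120: 1, 0.99167…, 0.90833…, 0.88333…, 0.58333…, 0.11667…
q_0 = (l_0 − l_1) / l_0 = (1 − 0.991667…) / 1
     = 0.008333… / 1 = 0.008333… → 0.008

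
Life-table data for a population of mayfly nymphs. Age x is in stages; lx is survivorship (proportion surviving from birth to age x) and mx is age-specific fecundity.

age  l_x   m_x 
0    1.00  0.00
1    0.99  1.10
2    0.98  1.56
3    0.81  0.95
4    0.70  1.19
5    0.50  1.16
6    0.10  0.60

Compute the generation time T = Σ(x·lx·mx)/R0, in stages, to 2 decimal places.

2.68

lx·mx: 0, 1.089, 1.5288, 0.7695, 0.833, 0.58, 0.06 → R0 = 4.8603
x·lx·mx: 0, 1.089, 3.0576, 2.3085, 3.332, 2.9, 0.36 → Σ = 13.0471
T = 13.0471 / 4.8603 = 2.684423… → 2.68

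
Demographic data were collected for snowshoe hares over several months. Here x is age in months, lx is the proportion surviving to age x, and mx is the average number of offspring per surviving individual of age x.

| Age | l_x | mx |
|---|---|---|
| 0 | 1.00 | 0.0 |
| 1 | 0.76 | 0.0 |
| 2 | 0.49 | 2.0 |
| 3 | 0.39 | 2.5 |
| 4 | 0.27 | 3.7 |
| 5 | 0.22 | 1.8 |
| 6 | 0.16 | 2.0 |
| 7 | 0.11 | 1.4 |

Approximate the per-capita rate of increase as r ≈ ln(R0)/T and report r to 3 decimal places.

0.370

R0 = Σ lx·mx = 0 + 0 + 0.98 + 0.975 + 0.999 + 0.396 + 0.32 + 0.154 = 3.824
Σ x·lx·mx = 13.859; T = 13.859/3.824 = 3.62422…
r ≈ ln(R0)/T = ln(3.824)/3.62422… = 0.37009… → 0.370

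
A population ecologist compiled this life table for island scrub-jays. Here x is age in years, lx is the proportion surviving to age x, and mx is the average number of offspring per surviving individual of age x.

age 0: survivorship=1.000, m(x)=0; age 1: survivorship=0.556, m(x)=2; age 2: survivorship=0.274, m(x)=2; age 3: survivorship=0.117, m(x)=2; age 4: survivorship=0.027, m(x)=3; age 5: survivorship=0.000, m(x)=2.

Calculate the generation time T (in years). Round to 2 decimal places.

lx·mx: 0, 1.112, 0.548, 0.234, 0.081, 0 → R0 = 1.975
x·lx·mx: 0, 1.112, 1.096, 0.702, 0.324, 0 → Σ = 3.234
T = 3.234 / 1.975 = 1.637468… → 1.64

1.64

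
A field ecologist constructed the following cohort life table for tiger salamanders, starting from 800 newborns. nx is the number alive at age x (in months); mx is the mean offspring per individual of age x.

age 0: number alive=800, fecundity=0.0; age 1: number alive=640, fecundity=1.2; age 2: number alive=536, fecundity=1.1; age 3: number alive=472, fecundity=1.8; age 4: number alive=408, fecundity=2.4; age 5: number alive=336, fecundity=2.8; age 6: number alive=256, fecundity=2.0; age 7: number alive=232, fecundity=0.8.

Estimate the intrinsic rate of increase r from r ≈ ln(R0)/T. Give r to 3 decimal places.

lx = nx/n0 = nx/800: 1, 0.8, 0.67, 0.59, 0.51, 0.42, 0.32, 0.29
R0 = Σ lx·mx = 0 + 0.96 + 0.737 + 1.062 + 1.224 + 1.176 + 0.64 + 0.232 = 6.031
Σ x·lx·mx = 21.86; T = 21.86/6.031 = 3.62461…
r ≈ ln(R0)/T = ln(6.031)/3.62461… = 0.49575… → 0.496

0.496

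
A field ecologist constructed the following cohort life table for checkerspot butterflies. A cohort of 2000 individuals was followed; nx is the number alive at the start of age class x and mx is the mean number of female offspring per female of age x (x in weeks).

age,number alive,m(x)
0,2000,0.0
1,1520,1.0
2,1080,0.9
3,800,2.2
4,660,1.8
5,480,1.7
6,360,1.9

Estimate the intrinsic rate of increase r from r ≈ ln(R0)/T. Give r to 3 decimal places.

lx = nx/n0 = nx/2000: 1, 0.76, 0.54, 0.4, 0.33, 0.24, 0.18
R0 = Σ lx·mx = 0 + 0.76 + 0.486 + 0.88 + 0.594 + 0.408 + 0.342 = 3.47
Σ x·lx·mx = 10.84; T = 10.84/3.47 = 3.12392…
r ≈ ln(R0)/T = ln(3.47)/3.12392… = 0.39827… → 0.398

0.398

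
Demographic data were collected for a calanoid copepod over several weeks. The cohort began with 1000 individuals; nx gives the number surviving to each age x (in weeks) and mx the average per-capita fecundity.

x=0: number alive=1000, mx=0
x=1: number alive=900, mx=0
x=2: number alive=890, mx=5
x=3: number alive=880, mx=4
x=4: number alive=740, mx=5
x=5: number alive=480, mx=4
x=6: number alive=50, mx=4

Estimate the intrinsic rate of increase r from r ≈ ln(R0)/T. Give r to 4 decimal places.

0.8030

lx = nx/n0 = nx/1000: 1, 0.9, 0.89, 0.88, 0.74, 0.48, 0.05
R0 = Σ lx·mx = 0 + 0 + 4.45 + 3.52 + 3.7 + 1.92 + 0.2 = 13.79
Σ x·lx·mx = 45.06; T = 45.06/13.79 = 3.26759…
r ≈ ln(R0)/T = ln(13.79)/3.26759… = 0.803022… → 0.8030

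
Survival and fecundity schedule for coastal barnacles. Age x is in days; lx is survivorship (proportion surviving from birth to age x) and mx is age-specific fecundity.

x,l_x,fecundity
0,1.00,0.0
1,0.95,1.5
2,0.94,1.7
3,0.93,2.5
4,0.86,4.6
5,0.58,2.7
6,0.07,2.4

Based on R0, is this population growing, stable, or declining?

R0 = Σ lx·mx = 0 + 1.425 + 1.598 + 2.325 + 3.956 + 1.566 + 0.168 = 11.038
R0 > 1, so the population is growing.

growing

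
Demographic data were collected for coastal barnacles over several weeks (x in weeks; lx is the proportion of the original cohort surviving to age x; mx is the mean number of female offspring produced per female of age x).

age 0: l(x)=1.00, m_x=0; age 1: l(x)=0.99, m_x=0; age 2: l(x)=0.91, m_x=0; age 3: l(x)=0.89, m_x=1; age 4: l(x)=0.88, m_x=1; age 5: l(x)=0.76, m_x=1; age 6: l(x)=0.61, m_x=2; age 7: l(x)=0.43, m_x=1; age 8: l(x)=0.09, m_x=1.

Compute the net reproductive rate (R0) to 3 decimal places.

lx·mx by age: 0, 0, 0, 0.89, 0.88, 0.76, 1.22, 0.43, 0.09
R0 = Σ lx·mx = 4.27 → 4.270

4.270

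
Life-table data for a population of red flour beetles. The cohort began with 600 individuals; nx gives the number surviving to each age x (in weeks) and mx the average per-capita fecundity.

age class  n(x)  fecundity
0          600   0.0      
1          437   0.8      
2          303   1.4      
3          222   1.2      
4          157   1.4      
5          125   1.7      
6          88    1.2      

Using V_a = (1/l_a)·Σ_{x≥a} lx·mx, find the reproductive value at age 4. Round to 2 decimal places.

3.43

lx = nx/n0 = nx/600: 1, 0.72833…, 0.505, 0.37, 0.26167…, 0.20833…, 0.14667…
lx·mx for x ≥ 4: 0.366333…, 0.354167…, 0.176… → sum = 0.8965…
V_4 = 0.8965… / l_4 = 0.8965… / 0.261667… = 3.426115… → 3.43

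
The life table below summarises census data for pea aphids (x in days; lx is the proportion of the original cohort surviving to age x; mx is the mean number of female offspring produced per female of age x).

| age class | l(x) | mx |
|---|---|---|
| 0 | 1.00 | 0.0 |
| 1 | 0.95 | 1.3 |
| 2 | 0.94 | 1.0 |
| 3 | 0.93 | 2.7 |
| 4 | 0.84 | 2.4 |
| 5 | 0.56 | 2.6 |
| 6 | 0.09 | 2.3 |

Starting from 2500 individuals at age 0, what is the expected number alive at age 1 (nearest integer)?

2375

Expected survivors = N0 · l_1 = 2500 × 0.95 = 2375 → 2375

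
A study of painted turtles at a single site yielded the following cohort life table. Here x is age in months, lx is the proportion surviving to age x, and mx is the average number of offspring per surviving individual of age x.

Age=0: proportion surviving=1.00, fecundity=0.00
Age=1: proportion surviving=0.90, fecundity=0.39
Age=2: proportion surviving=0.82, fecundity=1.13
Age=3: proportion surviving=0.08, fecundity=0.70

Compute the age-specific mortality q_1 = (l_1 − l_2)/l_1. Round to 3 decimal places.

0.089

q_1 = (l_1 − l_2) / l_1 = (0.9 − 0.82) / 0.9
     = 0.08 / 0.9 = 0.088889… → 0.089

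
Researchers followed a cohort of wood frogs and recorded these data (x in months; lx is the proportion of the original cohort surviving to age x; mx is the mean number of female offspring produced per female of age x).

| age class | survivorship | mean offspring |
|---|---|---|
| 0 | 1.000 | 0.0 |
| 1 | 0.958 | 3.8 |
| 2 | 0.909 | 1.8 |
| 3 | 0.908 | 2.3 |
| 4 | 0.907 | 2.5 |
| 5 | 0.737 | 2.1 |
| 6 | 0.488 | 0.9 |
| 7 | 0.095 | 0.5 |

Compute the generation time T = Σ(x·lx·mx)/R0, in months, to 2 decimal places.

lx·mx: 0, 3.6404, 1.6362, 2.0884, 2.2675, 1.5477, 0.4392, 0.0475 → R0 = 11.6669
x·lx·mx: 0, 3.6404, 3.2724, 6.2652, 9.07, 7.7385, 2.6352, 0.3325 → Σ = 32.9542
T = 32.9542 / 11.6669 = 2.824589… → 2.82

2.82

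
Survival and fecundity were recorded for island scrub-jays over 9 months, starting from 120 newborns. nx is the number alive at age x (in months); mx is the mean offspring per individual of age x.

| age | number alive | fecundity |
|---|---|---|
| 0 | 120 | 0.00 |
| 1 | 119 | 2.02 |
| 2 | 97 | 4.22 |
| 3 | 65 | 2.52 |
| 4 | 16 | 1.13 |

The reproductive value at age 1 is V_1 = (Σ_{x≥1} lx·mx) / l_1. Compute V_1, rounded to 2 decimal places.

6.99

lx = nx/n0 = nx/120: 1, 0.99167…, 0.80833…, 0.54167…, 0.13333…
lx·mx for x ≥ 1: 2.003167…, 3.411167…, 1.365…, 0.150667… → sum = 6.93…
V_1 = 6.93… / l_1 = 6.93… / 0.991667… = 6.988235… → 6.99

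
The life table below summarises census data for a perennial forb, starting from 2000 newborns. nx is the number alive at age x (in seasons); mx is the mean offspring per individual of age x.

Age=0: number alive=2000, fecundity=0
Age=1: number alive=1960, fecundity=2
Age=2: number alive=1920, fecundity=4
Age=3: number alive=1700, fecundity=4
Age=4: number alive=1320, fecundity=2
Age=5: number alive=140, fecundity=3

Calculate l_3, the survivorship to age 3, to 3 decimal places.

l_3 = n_3/n_0 = 1700/2000 = 0.85 → 0.850

0.850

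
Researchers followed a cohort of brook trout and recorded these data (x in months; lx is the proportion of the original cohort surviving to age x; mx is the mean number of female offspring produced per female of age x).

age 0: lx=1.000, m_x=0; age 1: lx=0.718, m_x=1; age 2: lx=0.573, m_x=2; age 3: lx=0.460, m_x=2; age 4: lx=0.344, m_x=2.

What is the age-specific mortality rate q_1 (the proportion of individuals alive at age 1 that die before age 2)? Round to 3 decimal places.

0.202

q_1 = (l_1 − l_2) / l_1 = (0.718 − 0.573) / 0.718
     = 0.145 / 0.718 = 0.20195… → 0.202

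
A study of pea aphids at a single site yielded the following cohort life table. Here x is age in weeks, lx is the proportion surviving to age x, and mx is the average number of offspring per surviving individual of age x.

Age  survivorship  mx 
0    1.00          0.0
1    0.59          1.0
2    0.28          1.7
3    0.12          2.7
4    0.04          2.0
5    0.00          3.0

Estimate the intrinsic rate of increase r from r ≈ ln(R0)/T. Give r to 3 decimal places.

R0 = Σ lx·mx = 0 + 0.59 + 0.476 + 0.324 + 0.08 + 0 = 1.47
Σ x·lx·mx = 2.834; T = 2.834/1.47 = 1.92789…
r ≈ ln(R0)/T = ln(1.47)/1.92789… = 0.19984… → 0.200

0.200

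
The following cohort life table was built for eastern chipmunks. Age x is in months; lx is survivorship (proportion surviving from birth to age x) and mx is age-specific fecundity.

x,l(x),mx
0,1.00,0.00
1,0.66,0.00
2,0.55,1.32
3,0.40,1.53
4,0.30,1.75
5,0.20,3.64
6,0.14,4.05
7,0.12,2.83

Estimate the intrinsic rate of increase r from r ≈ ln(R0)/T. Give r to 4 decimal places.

R0 = Σ lx·mx = 0 + 0 + 0.726 + 0.612 + 0.525 + 0.728 + 0.567 + 0.3396 = 3.4976
Σ x·lx·mx = 14.8072; T = 14.8072/3.4976 = 4.23353…
r ≈ ln(R0)/T = ln(3.4976)/4.23353… = 0.295752… → 0.2958

0.2958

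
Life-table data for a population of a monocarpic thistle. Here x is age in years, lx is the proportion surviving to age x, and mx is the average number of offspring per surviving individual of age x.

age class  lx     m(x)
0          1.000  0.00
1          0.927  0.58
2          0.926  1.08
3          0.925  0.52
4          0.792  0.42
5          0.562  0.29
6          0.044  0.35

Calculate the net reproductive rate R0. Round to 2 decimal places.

2.53

lx·mx by age: 0, 0.53766, 1.00008, 0.481, 0.33264, 0.16298, 0.0154
R0 = Σ lx·mx = 2.52976 → 2.53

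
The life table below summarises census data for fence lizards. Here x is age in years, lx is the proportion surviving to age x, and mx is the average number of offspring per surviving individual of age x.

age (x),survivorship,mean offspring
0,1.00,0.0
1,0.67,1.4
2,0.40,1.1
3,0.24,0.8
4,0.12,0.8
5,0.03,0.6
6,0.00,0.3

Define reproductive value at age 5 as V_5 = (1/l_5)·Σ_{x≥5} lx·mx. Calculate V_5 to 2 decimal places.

0.60

lx·mx for x ≥ 5: 0.018, 0 → sum = 0.018
V_5 = 0.018 / l_5 = 0.018 / 0.03 = 0.6 → 0.60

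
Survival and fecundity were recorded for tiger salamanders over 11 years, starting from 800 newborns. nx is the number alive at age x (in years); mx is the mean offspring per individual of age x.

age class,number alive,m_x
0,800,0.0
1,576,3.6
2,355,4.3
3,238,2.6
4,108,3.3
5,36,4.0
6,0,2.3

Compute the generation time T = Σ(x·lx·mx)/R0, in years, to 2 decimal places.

lx = nx/n0 = nx/800: 1, 0.72, 0.44375, 0.2975, 0.135, 0.045, 0
lx·mx: 0, 2.592, 1.908125, 0.7735, 0.4455, 0.18, 0 → R0 = 5.899125
x·lx·mx: 0, 2.592, 3.81625, 2.3205, 1.782, 0.9, 0 → Σ = 11.41075
T = 11.41075 / 5.899125 = 1.934312… → 1.93

1.93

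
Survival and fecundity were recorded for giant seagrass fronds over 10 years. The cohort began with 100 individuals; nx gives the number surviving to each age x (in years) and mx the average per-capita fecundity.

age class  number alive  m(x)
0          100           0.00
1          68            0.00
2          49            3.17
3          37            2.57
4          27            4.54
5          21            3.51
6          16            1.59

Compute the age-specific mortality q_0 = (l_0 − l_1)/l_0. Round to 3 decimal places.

0.320

lx = nx/n0 = nx/100: 1, 0.68, 0.49, 0.37, 0.27, 0.21, 0.16
q_0 = (l_0 − l_1) / l_0 = (1 − 0.68) / 1
     = 0.32 / 1 = 0.32 → 0.320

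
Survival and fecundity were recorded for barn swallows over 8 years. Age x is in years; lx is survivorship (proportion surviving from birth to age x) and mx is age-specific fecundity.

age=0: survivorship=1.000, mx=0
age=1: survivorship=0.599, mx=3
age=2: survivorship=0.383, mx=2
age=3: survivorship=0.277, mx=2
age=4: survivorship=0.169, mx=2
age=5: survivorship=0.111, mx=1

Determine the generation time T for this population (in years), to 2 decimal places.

1.93

lx·mx: 0, 1.797, 0.766, 0.554, 0.338, 0.111 → R0 = 3.566
x·lx·mx: 0, 1.797, 1.532, 1.662, 1.352, 0.555 → Σ = 6.898
T = 6.898 / 3.566 = 1.93438… → 1.93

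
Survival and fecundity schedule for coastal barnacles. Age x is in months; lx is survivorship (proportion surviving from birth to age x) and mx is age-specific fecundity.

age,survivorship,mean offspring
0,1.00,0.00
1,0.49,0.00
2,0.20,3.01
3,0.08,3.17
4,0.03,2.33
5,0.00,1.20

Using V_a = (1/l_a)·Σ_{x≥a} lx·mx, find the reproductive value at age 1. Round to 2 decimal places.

lx·mx for x ≥ 1: 0, 0.602, 0.2536, 0.0699, 0 → sum = 0.9255
V_1 = 0.9255 / l_1 = 0.9255 / 0.49 = 1.888776… → 1.89

1.89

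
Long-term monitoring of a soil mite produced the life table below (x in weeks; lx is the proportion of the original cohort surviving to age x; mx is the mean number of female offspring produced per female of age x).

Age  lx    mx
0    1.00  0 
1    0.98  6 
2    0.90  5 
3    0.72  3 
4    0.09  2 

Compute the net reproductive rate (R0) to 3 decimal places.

12.720

lx·mx by age: 0, 5.88, 4.5, 2.16, 0.18
R0 = Σ lx·mx = 12.72 → 12.720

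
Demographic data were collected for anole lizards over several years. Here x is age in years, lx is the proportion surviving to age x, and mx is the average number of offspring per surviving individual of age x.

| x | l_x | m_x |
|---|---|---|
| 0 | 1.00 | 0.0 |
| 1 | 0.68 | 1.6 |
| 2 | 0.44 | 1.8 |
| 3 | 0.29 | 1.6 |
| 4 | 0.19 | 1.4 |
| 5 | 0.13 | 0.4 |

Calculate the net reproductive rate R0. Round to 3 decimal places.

lx·mx by age: 0, 1.088, 0.792, 0.464, 0.266, 0.052
R0 = Σ lx·mx = 2.662 → 2.662

2.662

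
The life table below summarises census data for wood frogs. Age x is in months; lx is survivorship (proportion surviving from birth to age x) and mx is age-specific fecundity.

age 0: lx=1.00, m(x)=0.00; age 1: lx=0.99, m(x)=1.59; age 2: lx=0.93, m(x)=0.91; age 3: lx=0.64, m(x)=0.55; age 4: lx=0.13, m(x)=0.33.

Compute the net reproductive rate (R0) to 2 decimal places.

lx·mx by age: 0, 1.5741, 0.8463, 0.352, 0.0429
R0 = Σ lx·mx = 2.8153 → 2.82

2.82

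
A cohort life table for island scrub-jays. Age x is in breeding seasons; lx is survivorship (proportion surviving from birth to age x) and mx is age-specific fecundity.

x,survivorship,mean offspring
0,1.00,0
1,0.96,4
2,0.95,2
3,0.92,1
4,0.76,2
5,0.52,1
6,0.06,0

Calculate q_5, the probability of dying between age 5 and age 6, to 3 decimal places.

q_5 = (l_5 − l_6) / l_5 = (0.52 − 0.06) / 0.52
     = 0.46 / 0.52 = 0.884615… → 0.885

0.885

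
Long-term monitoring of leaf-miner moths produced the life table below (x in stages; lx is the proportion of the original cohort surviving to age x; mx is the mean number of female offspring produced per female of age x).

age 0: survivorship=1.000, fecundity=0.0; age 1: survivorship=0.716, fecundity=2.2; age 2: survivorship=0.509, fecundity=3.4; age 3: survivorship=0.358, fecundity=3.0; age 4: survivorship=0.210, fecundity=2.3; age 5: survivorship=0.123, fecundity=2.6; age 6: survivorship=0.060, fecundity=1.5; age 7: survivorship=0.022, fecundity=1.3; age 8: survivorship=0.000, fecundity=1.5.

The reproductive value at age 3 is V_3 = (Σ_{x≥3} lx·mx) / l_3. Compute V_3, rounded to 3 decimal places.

5.574

lx·mx for x ≥ 3: 1.074, 0.483, 0.3198, 0.09, 0.0286, 0 → sum = 1.9954
V_3 = 1.9954 / l_3 = 1.9954 / 0.358 = 5.573743… → 5.574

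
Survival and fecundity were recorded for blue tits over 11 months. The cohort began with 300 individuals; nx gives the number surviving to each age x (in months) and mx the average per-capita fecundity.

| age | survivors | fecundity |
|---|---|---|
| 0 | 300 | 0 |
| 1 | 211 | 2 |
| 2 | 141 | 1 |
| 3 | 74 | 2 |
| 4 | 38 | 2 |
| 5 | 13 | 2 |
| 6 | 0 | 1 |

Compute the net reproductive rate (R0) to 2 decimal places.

lx = nx/n0 = nx/300: 1, 0.70333…, 0.47, 0.24667…, 0.12667…, 0.04333…, 0
lx·mx by age: 0, 1.406667…, 0.47, 0.493333…, 0.253333…, 0.086667…, 0
R0 = Σ lx·mx = 2.71… → 2.71

2.71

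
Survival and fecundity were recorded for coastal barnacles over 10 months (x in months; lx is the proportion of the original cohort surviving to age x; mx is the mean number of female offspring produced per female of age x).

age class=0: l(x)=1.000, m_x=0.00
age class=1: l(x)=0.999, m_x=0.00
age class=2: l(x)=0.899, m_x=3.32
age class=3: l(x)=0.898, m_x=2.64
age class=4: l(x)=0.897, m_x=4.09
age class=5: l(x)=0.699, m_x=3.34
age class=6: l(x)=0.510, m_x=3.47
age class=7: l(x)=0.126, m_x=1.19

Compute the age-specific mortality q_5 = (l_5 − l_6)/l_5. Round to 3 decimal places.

q_5 = (l_5 − l_6) / l_5 = (0.699 − 0.51) / 0.699
     = 0.189 / 0.699 = 0.270386… → 0.270

0.270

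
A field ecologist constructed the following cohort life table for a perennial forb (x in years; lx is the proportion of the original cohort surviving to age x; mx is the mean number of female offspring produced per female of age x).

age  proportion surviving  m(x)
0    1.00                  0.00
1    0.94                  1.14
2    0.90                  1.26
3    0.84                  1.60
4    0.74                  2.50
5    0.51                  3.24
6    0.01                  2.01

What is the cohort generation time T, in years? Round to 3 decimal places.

3.274

lx·mx: 0, 1.0716, 1.134, 1.344, 1.85, 1.6524, 0.0201 → R0 = 7.0721
x·lx·mx: 0, 1.0716, 2.268, 4.032, 7.4, 8.262, 0.1206 → Σ = 23.1542
T = 23.1542 / 7.0721 = 3.27402… → 3.274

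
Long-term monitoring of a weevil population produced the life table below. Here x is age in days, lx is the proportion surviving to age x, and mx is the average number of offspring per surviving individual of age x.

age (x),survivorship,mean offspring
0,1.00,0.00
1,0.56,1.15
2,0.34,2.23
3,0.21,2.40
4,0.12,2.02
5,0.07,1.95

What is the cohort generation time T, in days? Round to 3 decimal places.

2.330

lx·mx: 0, 0.644, 0.7582, 0.504, 0.2424, 0.1365 → R0 = 2.2851
x·lx·mx: 0, 0.644, 1.5164, 1.512, 0.9696, 0.6825 → Σ = 5.3245
T = 5.3245 / 2.2851 = 2.330095… → 2.330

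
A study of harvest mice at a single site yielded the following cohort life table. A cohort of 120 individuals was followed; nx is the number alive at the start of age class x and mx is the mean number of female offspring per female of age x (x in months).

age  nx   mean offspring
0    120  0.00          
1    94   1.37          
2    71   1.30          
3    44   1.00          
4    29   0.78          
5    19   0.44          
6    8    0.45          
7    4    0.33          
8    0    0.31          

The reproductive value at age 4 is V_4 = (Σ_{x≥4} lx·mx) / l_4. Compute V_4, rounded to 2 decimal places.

1.24

lx = nx/n0 = nx/120: 1, 0.78333…, 0.59167…, 0.36667…, 0.24167…, 0.15833…, 0.06667…, 0.03333…, 0
lx·mx for x ≥ 4: 0.1885…, 0.069667…, 0.03…, 0.011…, 0 → sum = 0.299167…
V_4 = 0.299167… / l_4 = 0.299167… / 0.241667… = 1.237931… → 1.24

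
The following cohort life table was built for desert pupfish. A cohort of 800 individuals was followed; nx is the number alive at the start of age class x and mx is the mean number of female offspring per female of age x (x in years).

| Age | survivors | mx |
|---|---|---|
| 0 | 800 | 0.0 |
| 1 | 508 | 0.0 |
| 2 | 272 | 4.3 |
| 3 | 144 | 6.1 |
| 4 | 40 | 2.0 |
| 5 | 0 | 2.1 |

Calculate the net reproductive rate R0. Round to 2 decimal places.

2.66

lx = nx/n0 = nx/800: 1, 0.635, 0.34, 0.18, 0.05, 0
lx·mx by age: 0, 0, 1.462, 1.098, 0.1, 0
R0 = Σ lx·mx = 2.66 → 2.66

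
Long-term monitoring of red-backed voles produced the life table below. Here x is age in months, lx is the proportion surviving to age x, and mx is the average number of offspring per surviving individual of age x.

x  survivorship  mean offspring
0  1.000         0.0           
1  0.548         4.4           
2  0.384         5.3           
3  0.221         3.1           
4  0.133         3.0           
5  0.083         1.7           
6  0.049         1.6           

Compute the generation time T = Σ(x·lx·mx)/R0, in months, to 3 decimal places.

1.967

lx·mx: 0, 2.4112, 2.0352, 0.6851, 0.399, 0.1411, 0.0784 → R0 = 5.75
x·lx·mx: 0, 2.4112, 4.0704, 2.0553, 1.596, 0.7055, 0.4704 → Σ = 11.3088
T = 11.3088 / 5.75 = 1.966748… → 1.967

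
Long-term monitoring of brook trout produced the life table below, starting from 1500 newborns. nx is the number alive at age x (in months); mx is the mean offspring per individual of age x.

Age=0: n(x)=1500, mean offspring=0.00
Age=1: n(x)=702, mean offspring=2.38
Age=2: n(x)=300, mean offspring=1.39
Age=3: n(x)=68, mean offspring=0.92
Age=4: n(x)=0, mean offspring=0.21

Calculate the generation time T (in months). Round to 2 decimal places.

lx = nx/n0 = nx/1500: 1, 0.468, 0.2, 0.04533…, 0
lx·mx: 0, 1.11384, 0.278, 0.041707…, 0 → R0 = 1.433547…
x·lx·mx: 0, 1.11384, 0.556, 0.12512…, 0 → Σ = 1.79496…
T = 1.79496… / 1.433547… = 1.252111… → 1.25

1.25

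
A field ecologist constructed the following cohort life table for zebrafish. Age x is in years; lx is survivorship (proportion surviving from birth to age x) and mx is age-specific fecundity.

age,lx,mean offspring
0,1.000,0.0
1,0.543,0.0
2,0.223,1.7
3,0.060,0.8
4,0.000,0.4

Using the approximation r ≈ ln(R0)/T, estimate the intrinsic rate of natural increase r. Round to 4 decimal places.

R0 = Σ lx·mx = 0 + 0 + 0.3791 + 0.048 + 0 = 0.4271
Σ x·lx·mx = 0.9022; T = 0.9022/0.4271 = 2.11239…
r ≈ ln(R0)/T = ln(0.4271)/2.11239… = -0.402738… → -0.4027

-0.4027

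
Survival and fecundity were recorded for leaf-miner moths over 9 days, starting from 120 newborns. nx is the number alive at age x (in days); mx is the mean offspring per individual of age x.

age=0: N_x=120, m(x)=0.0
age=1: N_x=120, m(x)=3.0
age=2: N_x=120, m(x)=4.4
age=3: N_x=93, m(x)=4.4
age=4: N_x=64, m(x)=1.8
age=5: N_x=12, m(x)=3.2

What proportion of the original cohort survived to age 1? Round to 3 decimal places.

1.000

l_1 = n_1/n_0 = 120/120 = 1 → 1.000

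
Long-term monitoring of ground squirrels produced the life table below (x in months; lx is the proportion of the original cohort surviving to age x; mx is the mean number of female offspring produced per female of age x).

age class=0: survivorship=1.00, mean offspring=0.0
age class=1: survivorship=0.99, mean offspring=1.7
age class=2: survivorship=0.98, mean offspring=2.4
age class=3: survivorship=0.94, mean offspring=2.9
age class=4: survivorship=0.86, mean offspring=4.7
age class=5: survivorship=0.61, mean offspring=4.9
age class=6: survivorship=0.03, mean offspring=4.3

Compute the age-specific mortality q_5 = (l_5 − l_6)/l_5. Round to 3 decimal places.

q_5 = (l_5 − l_6) / l_5 = (0.61 − 0.03) / 0.61
     = 0.58 / 0.61 = 0.95082… → 0.951

0.951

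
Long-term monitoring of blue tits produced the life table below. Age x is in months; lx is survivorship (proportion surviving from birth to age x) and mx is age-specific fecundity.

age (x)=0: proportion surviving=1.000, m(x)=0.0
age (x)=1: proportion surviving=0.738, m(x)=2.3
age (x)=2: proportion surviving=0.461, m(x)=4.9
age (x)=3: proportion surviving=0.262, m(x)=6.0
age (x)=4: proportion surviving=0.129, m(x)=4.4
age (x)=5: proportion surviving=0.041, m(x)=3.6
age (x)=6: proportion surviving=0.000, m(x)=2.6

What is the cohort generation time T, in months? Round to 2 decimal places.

2.23

lx·mx: 0, 1.6974, 2.2589, 1.572, 0.5676, 0.1476, 0 → R0 = 6.2435
x·lx·mx: 0, 1.6974, 4.5178, 4.716, 2.2704, 0.738, 0 → Σ = 13.9396
T = 13.9396 / 6.2435 = 2.232658… → 2.23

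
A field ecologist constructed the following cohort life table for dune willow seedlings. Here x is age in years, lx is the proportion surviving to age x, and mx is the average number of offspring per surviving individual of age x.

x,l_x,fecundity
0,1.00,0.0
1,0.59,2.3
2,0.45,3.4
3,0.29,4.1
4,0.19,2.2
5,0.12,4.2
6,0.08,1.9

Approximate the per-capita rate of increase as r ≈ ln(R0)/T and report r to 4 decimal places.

0.6449

R0 = Σ lx·mx = 0 + 1.357 + 1.53 + 1.189 + 0.418 + 0.504 + 0.152 = 5.15
Σ x·lx·mx = 13.088; T = 13.088/5.15 = 2.54136…
r ≈ ln(R0)/T = ln(5.15)/2.54136… = 0.644929… → 0.6449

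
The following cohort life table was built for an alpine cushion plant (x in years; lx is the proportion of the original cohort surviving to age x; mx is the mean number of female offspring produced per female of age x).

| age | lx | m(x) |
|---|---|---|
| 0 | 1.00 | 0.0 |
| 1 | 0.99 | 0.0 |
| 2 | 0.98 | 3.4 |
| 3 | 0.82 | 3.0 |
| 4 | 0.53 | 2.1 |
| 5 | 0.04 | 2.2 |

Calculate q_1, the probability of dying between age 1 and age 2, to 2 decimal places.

0.01

q_1 = (l_1 − l_2) / l_1 = (0.99 − 0.98) / 0.99
     = 0.01 / 0.99 = 0.010101… → 0.01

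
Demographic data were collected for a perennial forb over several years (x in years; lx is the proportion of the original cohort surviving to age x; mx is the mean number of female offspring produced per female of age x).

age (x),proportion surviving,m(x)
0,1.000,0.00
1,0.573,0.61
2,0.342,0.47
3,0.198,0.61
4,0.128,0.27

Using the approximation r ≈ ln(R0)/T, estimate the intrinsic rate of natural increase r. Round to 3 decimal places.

R0 = Σ lx·mx = 0 + 0.34953 + 0.16074 + 0.12078 + 0.03456 = 0.66561
Σ x·lx·mx = 1.17159; T = 1.17159/0.66561 = 1.76017…
r ≈ ln(R0)/T = ln(0.66561)/1.76017… = -0.23126… → -0.231

-0.231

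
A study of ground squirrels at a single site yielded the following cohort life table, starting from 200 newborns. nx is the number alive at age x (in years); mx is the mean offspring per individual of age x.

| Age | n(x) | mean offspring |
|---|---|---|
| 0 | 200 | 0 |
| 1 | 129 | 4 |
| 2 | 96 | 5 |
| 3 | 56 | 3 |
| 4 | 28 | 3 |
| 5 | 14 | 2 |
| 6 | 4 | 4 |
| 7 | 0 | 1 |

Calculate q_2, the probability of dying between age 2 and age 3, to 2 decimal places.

lx = nx/n0 = nx/200: 1, 0.645, 0.48, 0.28, 0.14, 0.07, 0.02, 0
q_2 = (l_2 − l_3) / l_2 = (0.48 − 0.28) / 0.48
     = 0.2 / 0.48 = 0.416667… → 0.42

0.42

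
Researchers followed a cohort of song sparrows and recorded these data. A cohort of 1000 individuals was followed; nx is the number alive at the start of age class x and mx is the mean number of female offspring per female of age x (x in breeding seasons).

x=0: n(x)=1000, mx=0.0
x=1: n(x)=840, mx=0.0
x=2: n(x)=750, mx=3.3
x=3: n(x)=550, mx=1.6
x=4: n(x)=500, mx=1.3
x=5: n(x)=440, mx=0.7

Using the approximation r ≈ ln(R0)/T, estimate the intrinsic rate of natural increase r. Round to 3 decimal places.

lx = nx/n0 = nx/1000: 1, 0.84, 0.75, 0.55, 0.5, 0.44
R0 = Σ lx·mx = 0 + 0 + 2.475 + 0.88 + 0.65 + 0.308 = 4.313
Σ x·lx·mx = 11.73; T = 11.73/4.313 = 2.71968…
r ≈ ln(R0)/T = ln(4.313)/2.71968… = 0.53743… → 0.537

0.537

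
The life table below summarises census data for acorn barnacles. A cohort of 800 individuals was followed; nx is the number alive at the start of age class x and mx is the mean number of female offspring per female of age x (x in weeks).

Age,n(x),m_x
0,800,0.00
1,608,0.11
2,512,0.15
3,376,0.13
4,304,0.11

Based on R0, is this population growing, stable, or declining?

declining

lx = nx/n0 = nx/800: 1, 0.76, 0.64, 0.47, 0.38
R0 = Σ lx·mx = 0 + 0.0836 + 0.096 + 0.0611 + 0.0418 = 0.2825
R0 < 1, so the population is declining.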